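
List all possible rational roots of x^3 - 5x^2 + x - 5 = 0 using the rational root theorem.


Rational root theorem: possible roots are ±p/q where:
  p divides the constant term (-5): p ∈ {1, 5}
  q divides the leading coefficient (1): q ∈ {1}

All possible rational roots: -5, -1, 1, 5

-5, -1, 1, 5


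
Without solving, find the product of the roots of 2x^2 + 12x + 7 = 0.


By Vieta's formulas for ax^2 + bx + c = 0:
  Sum of roots = -b/a
  Product of roots = c/a

Here a = 2, b = 12, c = 7
Sum = -(12)/2 = -6
Product = 7/2 = 7/2

Product = 7/2


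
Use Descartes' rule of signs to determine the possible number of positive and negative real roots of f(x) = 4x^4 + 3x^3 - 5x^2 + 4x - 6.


Descartes' rule of signs:

For positive roots, count sign changes in f(x) = 4x^4 + 3x^3 - 5x^2 + 4x - 6:
Signs of coefficients: +, +, -, +, -
Number of sign changes: 3
Possible positive real roots: 3, 1

For negative roots, examine f(-x) = 4x^4 - 3x^3 - 5x^2 - 4x - 6:
Signs of coefficients: +, -, -, -, -
Number of sign changes: 1
Possible negative real roots: 1

Positive roots: 3 or 1; Negative roots: 1


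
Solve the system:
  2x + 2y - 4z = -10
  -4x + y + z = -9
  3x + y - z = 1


Using Cramer's rule. Expand each determinant along the first row.
D  = 2*[1*(-1) - 1*1] - 2*[(-4)*(-1) - 1*3] + (-4)*[(-4)*1 - 1*3]
  = 2*(-2) - 2*(1) + (-4)*(-7) = 22
Dx = (-10)*[1*(-1) - 1*1] - 2*[(-9)*(-1) - 1*1] + (-4)*[(-9)*1 - 1*1]
  = (-10)*(-2) - 2*(8) + (-4)*(-10) = 44
Dy = 2*[(-9)*(-1) - 1*1] - (-10)*[(-4)*(-1) - 1*3] + (-4)*[(-4)*1 - (-9)*3]
  = 2*(8) - (-10)*(1) + (-4)*(23) = -66
Dz = 2*[1*1 - (-9)*1] - 2*[(-4)*1 - (-9)*3] + (-10)*[(-4)*1 - 1*3]
  = 2*(10) - 2*(23) + (-10)*(-7) = 44
x = Dx/D = 44/22 = 2, y = Dy/D = -66/22 = -3, z = Dz/D = 44/22 = 2
Check eq1: (2)(2) + (2)(-3) + (-4)(2) = -10 = -10 ✓
Check eq2: (-4)(2) + (1)(-3) + (1)(2) = -9 = -9 ✓
Check eq3: (3)(2) + (1)(-3) + (-1)(2) = 1 = 1 ✓

x = 2, y = -3, z = 2


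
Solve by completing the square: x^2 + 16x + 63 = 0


Start: x^2 + 16x + 63 = 0
Move constant: x^2 + 16x = -63
Half of 16 is 8, squared is 64
Add 64 to both sides: x^2 + 16x + 64 = 1
(x + 8)^2 = 1
x + 8 = ±1
x = -8 + 1 = -7 or x = -8 - 1 = -9

x = -9, x = -7


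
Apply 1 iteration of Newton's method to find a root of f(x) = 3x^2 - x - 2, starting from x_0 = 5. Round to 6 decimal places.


Newton's method: x_(n+1) = x_n - f(x_n)/f'(x_n)
f(x) = 3x^2 - x - 2
f'(x) = 6x - 1

Iteration 1:
  f(5.000000) = 68.000000
  f'(5.000000) = 29.000000
  x_1 = 5.000000 - (68.000000)/(29.000000) = 2.655172

x_1 = 2.655172


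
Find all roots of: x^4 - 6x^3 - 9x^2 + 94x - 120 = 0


Let p(x) = x^4 - 6x^3 - 9x^2 + 94x - 120. By the rational root theorem (leading coefficient 1), any rational root is an integer divisor of 120: try ±1, ±2, ... in turn.
Test x = 1: value = -40 ≠ 0.
Test x = -1: value = -216 ≠ 0.
Test x = 2: value = 0 ✓, so (x - 2) is a factor.
Synthetic division by (x - 2): bring down 1; 1(2) - 6 = -4; (-4)(2) - 9 = -17; (-17)(2) + 94 = 60; 60(2) - 120 = 0 → quotient x^3 - 4x^2 - 17x + 60, remainder 0.
Continue with the quotient x^3 - 4x^2 - 17x + 60 (candidates must divide 60; re-test x = 2 first in case it repeats).
Test x = 2: value = 18 ≠ 0.
Test x = -2: value = 70 ≠ 0.
Test x = 3: value = 0 ✓, so (x - 3) is a factor.
Synthetic division by (x - 3): bring down 1; 1(3) - 4 = -1; (-1)(3) - 17 = -20; (-20)(3) + 60 = 0 → quotient x^2 - x - 20, remainder 0.
Solve the quadratic x^2 - x - 20 = 0: discriminant = (-1)^2 - 4(1)(-20) = 1 + 80 = 81.
sqrt(81) = 9, so x = (1 ± 9)/2: x = 5 or x = -4.
Collecting all roots found:

x = -4, x = 2, x = 3, x = 5


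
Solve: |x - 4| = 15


An absolute value equation |expr| = 15 gives two cases:
Case 1: x - 4 = 15
  x = 19, so x = 19
Case 2: x - 4 = -15
  x = -11, so x = -11

x = -11, x = 19


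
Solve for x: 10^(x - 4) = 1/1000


Express both sides with the same base.
1/1000 = 10^(-3)
Since the bases match, equate exponents: x - 4 = -3
So x = -3 - (-4) = 1

x = 1


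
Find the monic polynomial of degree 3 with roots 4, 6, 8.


A monic polynomial with roots 4, 6, 8 is:
p(x) = (x - 4)(x - 6)(x - 8)
After multiplying by (x - 4): x - 4
After multiplying by (x - 6): x^2 - 10x + 24
After multiplying by (x - 8): x^3 - 18x^2 + 104x - 192

x^3 - 18x^2 + 104x - 192


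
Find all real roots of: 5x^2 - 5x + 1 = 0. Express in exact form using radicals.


Using the quadratic formula: x = (-b ± sqrt(b^2 - 4ac)) / (2a)
Here a = 5, b = -5, c = 1
Discriminant = b^2 - 4ac = (-5)^2 - 4(5)(1) = 25 - 20 = 5
Since discriminant = 5 > 0, there are two real roots.
x = (5 ± sqrt(5)) / 10
Numerically: x ≈ 0.7236 or x ≈ 0.2764

x = (5 + sqrt(5)) / 10 or x = (5 - sqrt(5)) / 10


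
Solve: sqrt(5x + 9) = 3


Square both sides: 5x + 9 = 3^2 = 9
5x = 9 - 9 = 0
x = 0
Check: sqrt(5*0 + 9) = sqrt(9) = 3 ✓

x = 0


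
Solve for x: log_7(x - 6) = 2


Convert to exponential form: x - 6 = 7^2 = 49
x = 49 + 6 = 55
Check: log_7(55 - 6) = log_7(49) = log_7(49) = 2 ✓

x = 55


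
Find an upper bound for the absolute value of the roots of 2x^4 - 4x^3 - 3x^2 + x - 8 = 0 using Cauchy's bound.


Cauchy's bound: all roots r satisfy |r| <= 1 + max(|a_i/a_n|) for i = 0,...,n-1
where a_n is the leading coefficient.

Coefficients: [2, -4, -3, 1, -8]
Leading coefficient a_n = 2
Ratios |a_i/a_n|: 2, 3/2, 1/2, 4
Maximum ratio: 4
Cauchy's bound: |r| <= 1 + 4 = 5

Upper bound = 5


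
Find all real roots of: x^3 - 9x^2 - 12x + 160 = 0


Let p(x) = x^3 - 9x^2 - 12x + 160. By the rational root theorem (leading coefficient 1), any rational root is an integer divisor of 160: try ±1, ±2, ... in turn.
Test x = 1: value = 140 ≠ 0.
Test x = -1: value = 162 ≠ 0.
Test x = 2: value = 108 ≠ 0.
Test x = -2: value = 140 ≠ 0.
Test x = 4: value = 32 ≠ 0.
Test x = -4: value = 0 ✓, so (x + 4) is a factor.
Synthetic division by (x + 4): bring down 1; 1(-4) - 9 = -13; (-13)(-4) - 12 = 40; 40(-4) + 160 = 0 → quotient x^2 - 13x + 40, remainder 0.
Solve the quadratic x^2 - 13x + 40 = 0: discriminant = (-13)^2 - 4(1)(40) = 169 - 160 = 9.
sqrt(9) = 3, so x = (13 ± 3)/2: x = 8 or x = 5.

x = -4, x = 5, x = 8


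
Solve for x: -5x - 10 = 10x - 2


Starting with: -5x - 10 = 10x - 2
Move all x terms to left: (-5 - 10)x = -2 + 10
Simplify: -15x = 8
Divide both sides by -15: x = -8/15

x = -8/15


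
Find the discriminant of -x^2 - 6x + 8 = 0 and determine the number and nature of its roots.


For ax^2 + bx + c = 0, discriminant D = b^2 - 4ac
Here a = -1, b = -6, c = 8
D = (-6)^2 - 4(-1)(8) = 36 + 32 = 68

D = 68 > 0 but not a perfect square
The equation has 2 distinct real irrational roots.

Discriminant = 68, 2 distinct real irrational roots


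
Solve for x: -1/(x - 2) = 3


Multiply both sides by (x - 2): -1 = 3(x - 2)
Distribute: -1 = 3x - 6
3x = -1 + 6 = 5
x = 5/3

x = 5/3


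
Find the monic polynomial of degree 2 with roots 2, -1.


A monic polynomial with roots 2, -1 is:
p(x) = (x - 2)(x + 1)
After multiplying by (x - 2): x - 2
After multiplying by (x + 1): x^2 - x - 2

x^2 - x - 2


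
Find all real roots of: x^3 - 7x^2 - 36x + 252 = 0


Let p(x) = x^3 - 7x^2 - 36x + 252. By the rational root theorem (leading coefficient 1), any rational root is an integer divisor of 252: try ±1, ±2, ... in turn.
Test x = 1: value = 210 ≠ 0.
Test x = -1: value = 280 ≠ 0.
Test x = 2: value = 160 ≠ 0.
Test x = -2: value = 288 ≠ 0.
Test x = 3: value = 108 ≠ 0.
Test x = -3: value = 270 ≠ 0.
Test x = 4: value = 60 ≠ 0.
Test x = -4: value = 220 ≠ 0.
Test x = 6: value = 0 ✓, so (x - 6) is a factor.
Synthetic division by (x - 6): bring down 1; 1(6) - 7 = -1; (-1)(6) - 36 = -42; (-42)(6) + 252 = 0 → quotient x^2 - x - 42, remainder 0.
Solve the quadratic x^2 - x - 42 = 0: discriminant = (-1)^2 - 4(1)(-42) = 1 + 168 = 169.
sqrt(169) = 13, so x = (1 ± 13)/2: x = 7 or x = -6.

x = -6, x = 6, x = 7


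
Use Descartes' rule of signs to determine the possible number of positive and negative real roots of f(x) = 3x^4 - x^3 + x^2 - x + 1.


Descartes' rule of signs:

For positive roots, count sign changes in f(x) = 3x^4 - x^3 + x^2 - x + 1:
Signs of coefficients: +, -, +, -, +
Number of sign changes: 4
Possible positive real roots: 4, 2, 0

For negative roots, examine f(-x) = 3x^4 + x^3 + x^2 + x + 1:
Signs of coefficients: +, +, +, +, +
Number of sign changes: 0
Possible negative real roots: 0

Positive roots: 4 or 2 or 0; Negative roots: 0


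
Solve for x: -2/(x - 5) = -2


Multiply both sides by (x - 5): -2 = -2(x - 5)
Distribute: -2 = -2x + 10
-2x = -2 - 10 = -12
x = 6

x = 6


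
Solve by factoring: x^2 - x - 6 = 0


We need two numbers that multiply to -6 and add to -1.
Those numbers are -3 and 2 (since (-3) * 2 = -6 and (-3) + 2 = -1).
So x^2 - x - 6 = (x - 3)(x + 2) = 0
Setting each factor to zero: x = 3 or x = -2

x = -2, x = 3


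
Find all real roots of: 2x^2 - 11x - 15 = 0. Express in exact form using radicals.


Using the quadratic formula: x = (-b ± sqrt(b^2 - 4ac)) / (2a)
Here a = 2, b = -11, c = -15
Discriminant = b^2 - 4ac = (-11)^2 - 4(2)(-15) = 121 + 120 = 241
Since discriminant = 241 > 0, there are two real roots.
x = (11 ± sqrt(241)) / 4
Numerically: x ≈ 6.6310 or x ≈ -1.1310

x = (11 + sqrt(241)) / 4 or x = (11 - sqrt(241)) / 4


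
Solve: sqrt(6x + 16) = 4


Square both sides: 6x + 16 = 4^2 = 16
6x = 16 - 16 = 0
x = 0
Check: sqrt(6*0 + 16) = sqrt(16) = 4 ✓

x = 0


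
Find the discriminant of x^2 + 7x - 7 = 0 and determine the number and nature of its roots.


For ax^2 + bx + c = 0, discriminant D = b^2 - 4ac
Here a = 1, b = 7, c = -7
D = (7)^2 - 4(1)(-7) = 49 + 28 = 77

D = 77 > 0 but not a perfect square
The equation has 2 distinct real irrational roots.

Discriminant = 77, 2 distinct real irrational roots


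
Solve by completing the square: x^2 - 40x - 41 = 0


Start: x^2 - 40x - 41 = 0
Move constant: x^2 - 40x = 41
Half of -40 is -20, squared is 400
Add 400 to both sides: x^2 - 40x + 400 = 441
(x - 20)^2 = 441
x - 20 = ±21
x = 20 + 21 = 41 or x = 20 - 21 = -1

x = -1, x = 41


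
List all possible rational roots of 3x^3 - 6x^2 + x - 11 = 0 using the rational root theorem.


Rational root theorem: possible roots are ±p/q where:
  p divides the constant term (-11): p ∈ {1, 11}
  q divides the leading coefficient (3): q ∈ {1, 3}

All possible rational roots: -11, -11/3, -1, -1/3, 1/3, 1, 11/3, 11

-11, -11/3, -1, -1/3, 1/3, 1, 11/3, 11


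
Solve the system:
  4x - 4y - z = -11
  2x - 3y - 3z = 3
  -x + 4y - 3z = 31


Using Cramer's rule. Expand each determinant along the first row.
D  = 4*[(-3)*(-3) - (-3)*4] - (-4)*[2*(-3) - (-3)*(-1)] + (-1)*[2*4 - (-3)*(-1)]
  = 4*(21) - (-4)*(-9) + (-1)*(5) = 43
Dx = (-11)*[(-3)*(-3) - (-3)*4] - (-4)*[3*(-3) - (-3)*31] + (-1)*[3*4 - (-3)*31]
  = (-11)*(21) - (-4)*(84) + (-1)*(105) = 0
Dy = 4*[3*(-3) - (-3)*31] - (-11)*[2*(-3) - (-3)*(-1)] + (-1)*[2*31 - 3*(-1)]
  = 4*(84) - (-11)*(-9) + (-1)*(65) = 172
Dz = 4*[(-3)*31 - 3*4] - (-4)*[2*31 - 3*(-1)] + (-11)*[2*4 - (-3)*(-1)]
  = 4*(-105) - (-4)*(65) + (-11)*(5) = -215
x = Dx/D = 0/43 = 0, y = Dy/D = 172/43 = 4, z = Dz/D = -215/43 = -5
Check eq1: (4)(0) + (-4)(4) + (-1)(-5) = -11 = -11 ✓
Check eq2: (2)(0) + (-3)(4) + (-3)(-5) = 3 = 3 ✓
Check eq3: (-1)(0) + (4)(4) + (-3)(-5) = 31 = 31 ✓

x = 0, y = 4, z = -5


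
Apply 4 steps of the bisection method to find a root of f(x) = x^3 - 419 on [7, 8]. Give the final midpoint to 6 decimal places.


f(x) = x^3 - 419
f(7) = -76 < 0
f(8) = 93 > 0

Step 1: midpoint = (7.000000 + 8.000000)/2 = 7.500000
  f(7.500000) = 2.875000
  f(mid) > 0, so root is in [7.000000, 7.500000]

Step 2: midpoint = (7.000000 + 7.500000)/2 = 7.250000
  f(7.250000) = -37.921875
  f(mid) < 0, so root is in [7.250000, 7.500000]

Step 3: midpoint = (7.250000 + 7.500000)/2 = 7.375000
  f(7.375000) = -17.869141
  f(mid) < 0, so root is in [7.375000, 7.500000]

Step 4: midpoint = (7.375000 + 7.500000)/2 = 7.437500
  f(7.437500) = -7.584229
  f(mid) < 0, so root is in [7.437500, 7.500000]

midpoint = 7.437500


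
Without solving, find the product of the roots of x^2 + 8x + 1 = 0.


By Vieta's formulas for ax^2 + bx + c = 0:
  Sum of roots = -b/a
  Product of roots = c/a

Here a = 1, b = 8, c = 1
Sum = -(8)/1 = -8
Product = 1/1 = 1

Product = 1


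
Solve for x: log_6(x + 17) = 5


Convert to exponential form: x + 17 = 6^5 = 7776
x = 7776 - 17 = 7759
Check: log_6(7759 + 17) = log_6(7776) = log_6(7776) = 5 ✓

x = 7759


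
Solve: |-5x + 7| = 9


An absolute value equation |expr| = 9 gives two cases:
Case 1: -5x + 7 = 9
  -5x = 2, so x = -2/5
Case 2: -5x + 7 = -9
  -5x = -16, so x = 16/5

x = -2/5, x = 16/5


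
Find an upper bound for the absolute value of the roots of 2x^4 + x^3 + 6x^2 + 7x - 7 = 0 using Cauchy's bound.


Cauchy's bound: all roots r satisfy |r| <= 1 + max(|a_i/a_n|) for i = 0,...,n-1
where a_n is the leading coefficient.

Coefficients: [2, 1, 6, 7, -7]
Leading coefficient a_n = 2
Ratios |a_i/a_n|: 1/2, 3, 7/2, 7/2
Maximum ratio: 7/2
Cauchy's bound: |r| <= 1 + 7/2 = 9/2

Upper bound = 9/2


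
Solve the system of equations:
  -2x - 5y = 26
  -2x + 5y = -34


Using Cramer's rule:
Determinant D = (-2)(5) - (-2)(-5) = -10 - 10 = -20
Dx = (26)(5) - (-34)(-5) = 130 - 170 = -40
Dy = (-2)(-34) - (-2)(26) = 68 + 52 = 120
x = Dx/D = -40/-20 = 2
y = Dy/D = 120/-20 = -6

x = 2, y = -6


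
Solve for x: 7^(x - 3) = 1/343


Express both sides with the same base.
1/343 = 7^(-3)
Since the bases match, equate exponents: x - 3 = -3
So x = -3 - (-3) = 0

x = 0


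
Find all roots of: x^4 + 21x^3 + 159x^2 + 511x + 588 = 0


Let p(x) = x^4 + 21x^3 + 159x^2 + 511x + 588. By the rational root theorem (leading coefficient 1), any rational root is an integer divisor of 588: try ±1, ±2, ... in turn.
Test x = 1: value = 1280 ≠ 0.
Test x = -1: value = 216 ≠ 0.
Test x = 2: value = 2430 ≠ 0.
Test x = -2: value = 50 ≠ 0.
Test x = 3: value = 4200 ≠ 0.
Test x = -3: value = 0 ✓, so (x + 3) is a factor.
Synthetic division by (x + 3): bring down 1; 1(-3) + 21 = 18; 18(-3) + 159 = 105; 105(-3) + 511 = 196; 196(-3) + 588 = 0 → quotient x^3 + 18x^2 + 105x + 196, remainder 0.
Continue with the quotient x^3 + 18x^2 + 105x + 196 (candidates must divide 196).
Test x = 4: value = 968 ≠ 0.
Test x = -4: value = 0 ✓, so (x + 4) is a factor.
Synthetic division by (x + 4): bring down 1; 1(-4) + 18 = 14; 14(-4) + 105 = 49; 49(-4) + 196 = 0 → quotient x^2 + 14x + 49, remainder 0.
Solve the quadratic x^2 + 14x + 49 = 0: discriminant = 14^2 - 4(1)(49) = 196 - 196 = 0.
Discriminant = 0, so a double root: x = -14/2 = -7.
Collecting all roots found:

x = -7 (multiplicity 2), x = -4, x = -3


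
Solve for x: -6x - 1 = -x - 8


Starting with: -6x - 1 = -x - 8
Move all x terms to left: (-6 + 1)x = -8 + 1
Simplify: -5x = -7
Divide both sides by -5: x = 7/5

x = 7/5


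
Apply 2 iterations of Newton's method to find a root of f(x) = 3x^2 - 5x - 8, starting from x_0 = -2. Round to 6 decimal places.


Newton's method: x_(n+1) = x_n - f(x_n)/f'(x_n)
f(x) = 3x^2 - 5x - 8
f'(x) = 6x - 5

Iteration 1:
  f(-2.000000) = 14.000000
  f'(-2.000000) = -17.000000
  x_1 = -2.000000 - (14.000000)/(-17.000000) = -1.176471

Iteration 2:
  f(-1.176471) = 2.034602
  f'(-1.176471) = -12.058824
  x_2 = -1.176471 - (2.034602)/(-12.058824) = -1.007747

x_2 = -1.007747


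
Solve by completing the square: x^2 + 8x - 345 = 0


Start: x^2 + 8x - 345 = 0
Move constant: x^2 + 8x = 345
Half of 8 is 4, squared is 16
Add 16 to both sides: x^2 + 8x + 16 = 361
(x + 4)^2 = 361
x + 4 = ±19
x = -4 + 19 = 15 or x = -4 - 19 = -23

x = -23, x = 15


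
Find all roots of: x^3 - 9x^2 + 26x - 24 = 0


Let p(x) = x^3 - 9x^2 + 26x - 24. By the rational root theorem (leading coefficient 1), any rational root is an integer divisor of 24: try ±1, ±2, ... in turn.
Test x = 1: value = -6 ≠ 0.
Test x = -1: value = -60 ≠ 0.
Test x = 2: value = 0 ✓, so (x - 2) is a factor.
Synthetic division by (x - 2): bring down 1; 1(2) - 9 = -7; (-7)(2) + 26 = 12; 12(2) - 24 = 0 → quotient x^2 - 7x + 12, remainder 0.
Solve the quadratic x^2 - 7x + 12 = 0: discriminant = (-7)^2 - 4(1)(12) = 49 - 48 = 1.
sqrt(1) = 1, so x = (7 ± 1)/2: x = 4 or x = 3.
Collecting all roots found:

x = 2, x = 3, x = 4


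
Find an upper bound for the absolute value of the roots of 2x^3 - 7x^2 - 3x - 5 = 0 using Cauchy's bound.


Cauchy's bound: all roots r satisfy |r| <= 1 + max(|a_i/a_n|) for i = 0,...,n-1
where a_n is the leading coefficient.

Coefficients: [2, -7, -3, -5]
Leading coefficient a_n = 2
Ratios |a_i/a_n|: 7/2, 3/2, 5/2
Maximum ratio: 7/2
Cauchy's bound: |r| <= 1 + 7/2 = 9/2

Upper bound = 9/2


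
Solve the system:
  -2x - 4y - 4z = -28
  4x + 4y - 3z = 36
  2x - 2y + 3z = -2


Using Cramer's rule. Expand each determinant along the first row.
D  = (-2)*[4*3 - (-3)*(-2)] - (-4)*[4*3 - (-3)*2] + (-4)*[4*(-2) - 4*2]
  = (-2)*(6) - (-4)*(18) + (-4)*(-16) = 124
Dx = (-28)*[4*3 - (-3)*(-2)] - (-4)*[36*3 - (-3)*(-2)] + (-4)*[36*(-2) - 4*(-2)]
  = (-28)*(6) - (-4)*(102) + (-4)*(-64) = 496
Dy = (-2)*[36*3 - (-3)*(-2)] - (-28)*[4*3 - (-3)*2] + (-4)*[4*(-2) - 36*2]
  = (-2)*(102) - (-28)*(18) + (-4)*(-80) = 620
Dz = (-2)*[4*(-2) - 36*(-2)] - (-4)*[4*(-2) - 36*2] + (-28)*[4*(-2) - 4*2]
  = (-2)*(64) - (-4)*(-80) + (-28)*(-16) = 0
x = Dx/D = 496/124 = 4, y = Dy/D = 620/124 = 5, z = Dz/D = 0/124 = 0
Check eq1: (-2)(4) + (-4)(5) + (-4)(0) = -28 = -28 ✓
Check eq2: (4)(4) + (4)(5) + (-3)(0) = 36 = 36 ✓
Check eq3: (2)(4) + (-2)(5) + (3)(0) = -2 = -2 ✓

x = 4, y = 5, z = 0


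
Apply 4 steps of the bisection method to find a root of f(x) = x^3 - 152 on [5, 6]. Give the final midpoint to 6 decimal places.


f(x) = x^3 - 152
f(5) = -27 < 0
f(6) = 64 > 0

Step 1: midpoint = (5.000000 + 6.000000)/2 = 5.500000
  f(5.500000) = 14.375000
  f(mid) > 0, so root is in [5.000000, 5.500000]

Step 2: midpoint = (5.000000 + 5.500000)/2 = 5.250000
  f(5.250000) = -7.296875
  f(mid) < 0, so root is in [5.250000, 5.500000]

Step 3: midpoint = (5.250000 + 5.500000)/2 = 5.375000
  f(5.375000) = 3.287109
  f(mid) > 0, so root is in [5.250000, 5.375000]

Step 4: midpoint = (5.250000 + 5.375000)/2 = 5.312500
  f(5.312500) = -2.067139
  f(mid) < 0, so root is in [5.312500, 5.375000]

midpoint = 5.312500


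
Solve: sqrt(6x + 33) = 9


Square both sides: 6x + 33 = 9^2 = 81
6x = 81 - 33 = 48
x = 8
Check: sqrt(6*8 + 33) = sqrt(81) = 9 ✓

x = 8


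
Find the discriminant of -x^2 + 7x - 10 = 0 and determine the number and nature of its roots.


For ax^2 + bx + c = 0, discriminant D = b^2 - 4ac
Here a = -1, b = 7, c = -10
D = (7)^2 - 4(-1)(-10) = 49 - 40 = 9

D = 9 > 0 and is a perfect square (sqrt = 3)
The equation has 2 distinct real rational roots.

Discriminant = 9, 2 distinct real rational roots


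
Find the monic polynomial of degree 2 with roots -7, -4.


A monic polynomial with roots -7, -4 is:
p(x) = (x + 7)(x + 4)
After multiplying by (x + 7): x + 7
After multiplying by (x + 4): x^2 + 11x + 28

x^2 + 11x + 28


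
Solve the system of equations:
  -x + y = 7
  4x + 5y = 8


Using Cramer's rule:
Determinant D = (-1)(5) - (4)(1) = -5 - 4 = -9
Dx = (7)(5) - (8)(1) = 35 - 8 = 27
Dy = (-1)(8) - (4)(7) = -8 - 28 = -36
x = Dx/D = 27/-9 = -3
y = Dy/D = -36/-9 = 4

x = -3, y = 4


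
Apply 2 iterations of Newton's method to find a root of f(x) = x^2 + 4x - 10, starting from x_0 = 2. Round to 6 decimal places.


Newton's method: x_(n+1) = x_n - f(x_n)/f'(x_n)
f(x) = x^2 + 4x - 10
f'(x) = 2x + 4

Iteration 1:
  f(2.000000) = 2.000000
  f'(2.000000) = 8.000000
  x_1 = 2.000000 - (2.000000)/(8.000000) = 1.750000

Iteration 2:
  f(1.750000) = 0.062500
  f'(1.750000) = 7.500000
  x_2 = 1.750000 - (0.062500)/(7.500000) = 1.741667

x_2 = 1.741667


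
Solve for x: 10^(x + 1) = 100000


Express both sides with the same base.
100000 = 10^5
Since the bases match, equate exponents: x + 1 = 5
So x = 5 - (1) = 4

x = 4


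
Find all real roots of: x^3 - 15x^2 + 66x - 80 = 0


Let p(x) = x^3 - 15x^2 + 66x - 80. By the rational root theorem (leading coefficient 1), any rational root is an integer divisor of 80: try ±1, ±2, ... in turn.
Test x = 1: value = -28 ≠ 0.
Test x = -1: value = -162 ≠ 0.
Test x = 2: value = 0 ✓, so (x - 2) is a factor.
Synthetic division by (x - 2): bring down 1; 1(2) - 15 = -13; (-13)(2) + 66 = 40; 40(2) - 80 = 0 → quotient x^2 - 13x + 40, remainder 0.
Solve the quadratic x^2 - 13x + 40 = 0: discriminant = (-13)^2 - 4(1)(40) = 169 - 160 = 9.
sqrt(9) = 3, so x = (13 ± 3)/2: x = 8 or x = 5.

x = 2, x = 5, x = 8


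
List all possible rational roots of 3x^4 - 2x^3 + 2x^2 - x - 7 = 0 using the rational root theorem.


Rational root theorem: possible roots are ±p/q where:
  p divides the constant term (-7): p ∈ {1, 7}
  q divides the leading coefficient (3): q ∈ {1, 3}

All possible rational roots: -7, -7/3, -1, -1/3, 1/3, 1, 7/3, 7

-7, -7/3, -1, -1/3, 1/3, 1, 7/3, 7


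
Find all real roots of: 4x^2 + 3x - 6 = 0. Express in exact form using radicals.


Using the quadratic formula: x = (-b ± sqrt(b^2 - 4ac)) / (2a)
Here a = 4, b = 3, c = -6
Discriminant = b^2 - 4ac = 3^2 - 4(4)(-6) = 9 + 96 = 105
Since discriminant = 105 > 0, there are two real roots.
x = (-3 ± sqrt(105)) / 8
Numerically: x ≈ 0.9059 or x ≈ -1.6559

x = (-3 + sqrt(105)) / 8 or x = (-3 - sqrt(105)) / 8


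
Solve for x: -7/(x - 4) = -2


Multiply both sides by (x - 4): -7 = -2(x - 4)
Distribute: -7 = -2x + 8
-2x = -7 - 8 = -15
x = 15/2

x = 15/2


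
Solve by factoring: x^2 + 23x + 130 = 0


We need two numbers that multiply to 130 and add to 23.
Those numbers are 10 and 13 (since 10 * 13 = 130 and 10 + 13 = 23).
So x^2 + 23x + 130 = (x + 10)(x + 13) = 0
Setting each factor to zero: x = -10 or x = -13

x = -13, x = -10


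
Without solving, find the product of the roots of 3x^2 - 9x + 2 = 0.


By Vieta's formulas for ax^2 + bx + c = 0:
  Sum of roots = -b/a
  Product of roots = c/a

Here a = 3, b = -9, c = 2
Sum = -(-9)/3 = 3
Product = 2/3 = 2/3

Product = 2/3


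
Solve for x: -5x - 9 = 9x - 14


Starting with: -5x - 9 = 9x - 14
Move all x terms to left: (-5 - 9)x = -14 + 9
Simplify: -14x = -5
Divide both sides by -14: x = 5/14

x = 5/14


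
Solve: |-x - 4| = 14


An absolute value equation |expr| = 14 gives two cases:
Case 1: -x - 4 = 14
  -x = 18, so x = -18
Case 2: -x - 4 = -14
  -x = -10, so x = 10

x = -18, x = 10


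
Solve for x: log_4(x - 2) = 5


Convert to exponential form: x - 2 = 4^5 = 1024
x = 1024 + 2 = 1026
Check: log_4(1026 - 2) = log_4(1024) = log_4(1024) = 5 ✓

x = 1026


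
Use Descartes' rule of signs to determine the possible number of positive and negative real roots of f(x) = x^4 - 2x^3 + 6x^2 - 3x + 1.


Descartes' rule of signs:

For positive roots, count sign changes in f(x) = x^4 - 2x^3 + 6x^2 - 3x + 1:
Signs of coefficients: +, -, +, -, +
Number of sign changes: 4
Possible positive real roots: 4, 2, 0

For negative roots, examine f(-x) = x^4 + 2x^3 + 6x^2 + 3x + 1:
Signs of coefficients: +, +, +, +, +
Number of sign changes: 0
Possible negative real roots: 0

Positive roots: 4 or 2 or 0; Negative roots: 0


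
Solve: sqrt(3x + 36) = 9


Square both sides: 3x + 36 = 9^2 = 81
3x = 81 - 36 = 45
x = 15
Check: sqrt(3*15 + 36) = sqrt(81) = 9 ✓

x = 15


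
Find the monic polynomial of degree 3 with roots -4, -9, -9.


A monic polynomial with roots -4, -9, -9 is:
p(x) = (x + 4)(x + 9)(x + 9)
After multiplying by (x + 4): x + 4
After multiplying by (x + 9): x^2 + 13x + 36
After multiplying by (x + 9): x^3 + 22x^2 + 153x + 324

x^3 + 22x^2 + 153x + 324


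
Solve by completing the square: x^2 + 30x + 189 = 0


Start: x^2 + 30x + 189 = 0
Move constant: x^2 + 30x = -189
Half of 30 is 15, squared is 225
Add 225 to both sides: x^2 + 30x + 225 = 36
(x + 15)^2 = 36
x + 15 = ±6
x = -15 + 6 = -9 or x = -15 - 6 = -21

x = -21, x = -9


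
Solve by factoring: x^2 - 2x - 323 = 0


We need two numbers that multiply to -323 and add to -2.
Those numbers are -19 and 17 (since (-19) * 17 = -323 and (-19) + 17 = -2).
So x^2 - 2x - 323 = (x - 19)(x + 17) = 0
Setting each factor to zero: x = 19 or x = -17

x = -17, x = 19


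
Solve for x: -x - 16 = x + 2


Starting with: -x - 16 = x + 2
Move all x terms to left: (-1 - 1)x = 2 + 16
Simplify: -2x = 18
Divide both sides by -2: x = -9

x = -9


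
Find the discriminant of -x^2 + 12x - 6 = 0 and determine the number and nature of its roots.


For ax^2 + bx + c = 0, discriminant D = b^2 - 4ac
Here a = -1, b = 12, c = -6
D = (12)^2 - 4(-1)(-6) = 144 - 24 = 120

D = 120 > 0 but not a perfect square
The equation has 2 distinct real irrational roots.

Discriminant = 120, 2 distinct real irrational roots


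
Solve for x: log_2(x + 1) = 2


Convert to exponential form: x + 1 = 2^2 = 4
x = 4 - 1 = 3
Check: log_2(3 + 1) = log_2(4) = log_2(4) = 2 ✓

x = 3


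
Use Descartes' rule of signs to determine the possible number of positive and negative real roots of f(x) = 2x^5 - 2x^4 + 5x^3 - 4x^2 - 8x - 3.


Descartes' rule of signs:

For positive roots, count sign changes in f(x) = 2x^5 - 2x^4 + 5x^3 - 4x^2 - 8x - 3:
Signs of coefficients: +, -, +, -, -, -
Number of sign changes: 3
Possible positive real roots: 3, 1

For negative roots, examine f(-x) = -2x^5 - 2x^4 - 5x^3 - 4x^2 + 8x - 3:
Signs of coefficients: -, -, -, -, +, -
Number of sign changes: 2
Possible negative real roots: 2, 0

Positive roots: 3 or 1; Negative roots: 2 or 0


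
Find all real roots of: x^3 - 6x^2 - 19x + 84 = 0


Let p(x) = x^3 - 6x^2 - 19x + 84. By the rational root theorem (leading coefficient 1), any rational root is an integer divisor of 84: try ±1, ±2, ... in turn.
Test x = 1: value = 60 ≠ 0.
Test x = -1: value = 96 ≠ 0.
Test x = 2: value = 30 ≠ 0.
Test x = -2: value = 90 ≠ 0.
Test x = 3: value = 0 ✓, so (x - 3) is a factor.
Synthetic division by (x - 3): bring down 1; 1(3) - 6 = -3; (-3)(3) - 19 = -28; (-28)(3) + 84 = 0 → quotient x^2 - 3x - 28, remainder 0.
Solve the quadratic x^2 - 3x - 28 = 0: discriminant = (-3)^2 - 4(1)(-28) = 9 + 112 = 121.
sqrt(121) = 11, so x = (3 ± 11)/2: x = 7 or x = -4.

x = -4, x = 3, x = 7


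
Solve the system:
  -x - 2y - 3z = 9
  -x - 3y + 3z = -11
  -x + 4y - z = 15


Using Cramer's rule. Expand each determinant along the first row.
D  = (-1)*[(-3)*(-1) - 3*4] - (-2)*[(-1)*(-1) - 3*(-1)] + (-3)*[(-1)*4 - (-3)*(-1)]
  = (-1)*(-9) - (-2)*(4) + (-3)*(-7) = 38
Dx = 9*[(-3)*(-1) - 3*4] - (-2)*[(-11)*(-1) - 3*15] + (-3)*[(-11)*4 - (-3)*15]
  = 9*(-9) - (-2)*(-34) + (-3)*(1) = -152
Dy = (-1)*[(-11)*(-1) - 3*15] - 9*[(-1)*(-1) - 3*(-1)] + (-3)*[(-1)*15 - (-11)*(-1)]
  = (-1)*(-34) - 9*(4) + (-3)*(-26) = 76
Dz = (-1)*[(-3)*15 - (-11)*4] - (-2)*[(-1)*15 - (-11)*(-1)] + 9*[(-1)*4 - (-3)*(-1)]
  = (-1)*(-1) - (-2)*(-26) + 9*(-7) = -114
x = Dx/D = -152/38 = -4, y = Dy/D = 76/38 = 2, z = Dz/D = -114/38 = -3
Check eq1: (-1)(-4) + (-2)(2) + (-3)(-3) = 9 = 9 ✓
Check eq2: (-1)(-4) + (-3)(2) + (3)(-3) = -11 = -11 ✓
Check eq3: (-1)(-4) + (4)(2) + (-1)(-3) = 15 = 15 ✓

x = -4, y = 2, z = -3


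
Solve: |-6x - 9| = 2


An absolute value equation |expr| = 2 gives two cases:
Case 1: -6x - 9 = 2
  -6x = 11, so x = -11/6
Case 2: -6x - 9 = -2
  -6x = 7, so x = -7/6

x = -11/6, x = -7/6


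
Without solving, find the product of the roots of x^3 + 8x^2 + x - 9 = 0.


By Vieta's formulas for x^3 + bx^2 + cx + d = 0:
  r1 + r2 + r3 = -b/a = -8
  r1*r2 + r1*r3 + r2*r3 = c/a = 1
  r1*r2*r3 = -d/a = 9


Product = 9


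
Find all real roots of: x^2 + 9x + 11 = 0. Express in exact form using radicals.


Using the quadratic formula: x = (-b ± sqrt(b^2 - 4ac)) / (2a)
Here a = 1, b = 9, c = 11
Discriminant = b^2 - 4ac = 9^2 - 4(1)(11) = 81 - 44 = 37
Since discriminant = 37 > 0, there are two real roots.
x = (-9 ± sqrt(37)) / 2
Numerically: x ≈ -1.4586 or x ≈ -7.5414

x = (-9 + sqrt(37)) / 2 or x = (-9 - sqrt(37)) / 2


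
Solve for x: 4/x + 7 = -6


Subtract 7 from both sides: 4/x = -13
Multiply both sides by x: 4 = -13 * x
Divide by -13: x = -4/13

x = -4/13


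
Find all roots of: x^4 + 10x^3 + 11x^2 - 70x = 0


The constant term is 0, so x = 0 is a root. Factor out x:
  x^3 + 10x^2 + 11x - 70 = 0
Let p(x) = x^3 + 10x^2 + 11x - 70. By the rational root theorem (leading coefficient 1), any rational root is an integer divisor of 70: try ±1, ±2, ... in turn.
Test x = 1: value = -48 ≠ 0.
Test x = -1: value = -72 ≠ 0.
Test x = 2: value = 0 ✓, so (x - 2) is a factor.
Synthetic division by (x - 2): bring down 1; 1(2) + 10 = 12; 12(2) + 11 = 35; 35(2) - 70 = 0 → quotient x^2 + 12x + 35, remainder 0.
Solve the quadratic x^2 + 12x + 35 = 0: discriminant = 12^2 - 4(1)(35) = 144 - 140 = 4.
sqrt(4) = 2, so x = (-12 ± 2)/2: x = -5 or x = -7.
Collecting all roots found:

x = -7, x = -5, x = 0, x = 2


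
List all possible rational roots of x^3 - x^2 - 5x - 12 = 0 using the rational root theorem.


Rational root theorem: possible roots are ±p/q where:
  p divides the constant term (-12): p ∈ {1, 2, 3, 4, 6, 12}
  q divides the leading coefficient (1): q ∈ {1}

All possible rational roots: -12, -6, -4, -3, -2, -1, 1, 2, 3, 4, 6, 12

-12, -6, -4, -3, -2, -1, 1, 2, 3, 4, 6, 12


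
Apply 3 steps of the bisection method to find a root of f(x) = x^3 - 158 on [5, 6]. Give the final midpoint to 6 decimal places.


f(x) = x^3 - 158
f(5) = -33 < 0
f(6) = 58 > 0

Step 1: midpoint = (5.000000 + 6.000000)/2 = 5.500000
  f(5.500000) = 8.375000
  f(mid) > 0, so root is in [5.000000, 5.500000]

Step 2: midpoint = (5.000000 + 5.500000)/2 = 5.250000
  f(5.250000) = -13.296875
  f(mid) < 0, so root is in [5.250000, 5.500000]

Step 3: midpoint = (5.250000 + 5.500000)/2 = 5.375000
  f(5.375000) = -2.712891
  f(mid) < 0, so root is in [5.375000, 5.500000]

midpoint = 5.375000


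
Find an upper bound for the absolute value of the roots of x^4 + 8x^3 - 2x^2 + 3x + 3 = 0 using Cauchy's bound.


Cauchy's bound: all roots r satisfy |r| <= 1 + max(|a_i/a_n|) for i = 0,...,n-1
where a_n is the leading coefficient.

Coefficients: [1, 8, -2, 3, 3]
Leading coefficient a_n = 1
Ratios |a_i/a_n|: 8, 2, 3, 3
Maximum ratio: 8
Cauchy's bound: |r| <= 1 + 8 = 9

Upper bound = 9


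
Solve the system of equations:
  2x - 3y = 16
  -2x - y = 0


Using Cramer's rule:
Determinant D = (2)(-1) - (-2)(-3) = -2 - 6 = -8
Dx = (16)(-1) - (0)(-3) = -16 - 0 = -16
Dy = (2)(0) - (-2)(16) = 0 + 32 = 32
x = Dx/D = -16/-8 = 2
y = Dy/D = 32/-8 = -4

x = 2, y = -4


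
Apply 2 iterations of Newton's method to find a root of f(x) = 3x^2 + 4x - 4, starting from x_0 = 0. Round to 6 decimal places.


Newton's method: x_(n+1) = x_n - f(x_n)/f'(x_n)
f(x) = 3x^2 + 4x - 4
f'(x) = 6x + 4

Iteration 1:
  f(0.000000) = -4.000000
  f'(0.000000) = 4.000000
  x_1 = 0.000000 - (-4.000000)/(4.000000) = 1.000000

Iteration 2:
  f(1.000000) = 3.000000
  f'(1.000000) = 10.000000
  x_2 = 1.000000 - (3.000000)/(10.000000) = 0.700000

x_2 = 0.700000


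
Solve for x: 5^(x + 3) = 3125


Express both sides with the same base.
3125 = 5^5
Since the bases match, equate exponents: x + 3 = 5
So x = 5 - (3) = 2

x = 2


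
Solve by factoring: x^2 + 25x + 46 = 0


We need two numbers that multiply to 46 and add to 25.
Those numbers are 23 and 2 (since 23 * 2 = 46 and 23 + 2 = 25).
So x^2 + 25x + 46 = (x + 23)(x + 2) = 0
Setting each factor to zero: x = -23 or x = -2

x = -23, x = -2


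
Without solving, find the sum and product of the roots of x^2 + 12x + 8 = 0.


By Vieta's formulas for ax^2 + bx + c = 0:
  Sum of roots = -b/a
  Product of roots = c/a

Here a = 1, b = 12, c = 8
Sum = -(12)/1 = -12
Product = 8/1 = 8

Sum = -12, Product = 8


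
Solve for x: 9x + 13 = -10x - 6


Starting with: 9x + 13 = -10x - 6
Move all x terms to left: (9 + 10)x = -6 - 13
Simplify: 19x = -19
Divide both sides by 19: x = -1

x = -1


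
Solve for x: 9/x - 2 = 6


Subtract -2 from both sides: 9/x = 8
Multiply both sides by x: 9 = 8 * x
Divide by 8: x = 9/8

x = 9/8


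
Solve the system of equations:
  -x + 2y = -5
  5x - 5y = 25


Using Cramer's rule:
Determinant D = (-1)(-5) - (5)(2) = 5 - 10 = -5
Dx = (-5)(-5) - (25)(2) = 25 - 50 = -25
Dy = (-1)(25) - (5)(-5) = -25 + 25 = 0
x = Dx/D = -25/-5 = 5
y = Dy/D = 0/-5 = 0

x = 5, y = 0


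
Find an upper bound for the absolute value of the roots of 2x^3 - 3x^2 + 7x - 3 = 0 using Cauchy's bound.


Cauchy's bound: all roots r satisfy |r| <= 1 + max(|a_i/a_n|) for i = 0,...,n-1
where a_n is the leading coefficient.

Coefficients: [2, -3, 7, -3]
Leading coefficient a_n = 2
Ratios |a_i/a_n|: 3/2, 7/2, 3/2
Maximum ratio: 7/2
Cauchy's bound: |r| <= 1 + 7/2 = 9/2

Upper bound = 9/2


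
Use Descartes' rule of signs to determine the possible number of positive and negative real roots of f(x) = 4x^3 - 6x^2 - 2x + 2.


Descartes' rule of signs:

For positive roots, count sign changes in f(x) = 4x^3 - 6x^2 - 2x + 2:
Signs of coefficients: +, -, -, +
Number of sign changes: 2
Possible positive real roots: 2, 0

For negative roots, examine f(-x) = -4x^3 - 6x^2 + 2x + 2:
Signs of coefficients: -, -, +, +
Number of sign changes: 1
Possible negative real roots: 1

Positive roots: 2 or 0; Negative roots: 1


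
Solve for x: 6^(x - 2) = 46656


Express both sides with the same base.
46656 = 6^6
Since the bases match, equate exponents: x - 2 = 6
So x = 6 - (-2) = 8

x = 8


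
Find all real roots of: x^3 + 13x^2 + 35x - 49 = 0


Let p(x) = x^3 + 13x^2 + 35x - 49. By the rational root theorem (leading coefficient 1), any rational root is an integer divisor of 49: try ±1, ±2, ... in turn.
Test x = 1: value = 0 ✓, so (x - 1) is a factor.
Synthetic division by (x - 1): bring down 1; 1(1) + 13 = 14; 14(1) + 35 = 49; 49(1) - 49 = 0 → quotient x^2 + 14x + 49, remainder 0.
Solve the quadratic x^2 + 14x + 49 = 0: discriminant = 14^2 - 4(1)(49) = 196 - 196 = 0.
Discriminant = 0, so a double root: x = -14/2 = -7.

x = -7 (multiplicity 2), x = 1


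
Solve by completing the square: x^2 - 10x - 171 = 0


Start: x^2 - 10x - 171 = 0
Move constant: x^2 - 10x = 171
Half of -10 is -5, squared is 25
Add 25 to both sides: x^2 - 10x + 25 = 196
(x - 5)^2 = 196
x - 5 = ±14
x = 5 + 14 = 19 or x = 5 - 14 = -9

x = -9, x = 19


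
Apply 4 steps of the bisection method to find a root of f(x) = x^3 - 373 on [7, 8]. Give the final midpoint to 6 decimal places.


f(x) = x^3 - 373
f(7) = -30 < 0
f(8) = 139 > 0

Step 1: midpoint = (7.000000 + 8.000000)/2 = 7.500000
  f(7.500000) = 48.875000
  f(mid) > 0, so root is in [7.000000, 7.500000]

Step 2: midpoint = (7.000000 + 7.500000)/2 = 7.250000
  f(7.250000) = 8.078125
  f(mid) > 0, so root is in [7.000000, 7.250000]

Step 3: midpoint = (7.000000 + 7.250000)/2 = 7.125000
  f(7.125000) = -11.294922
  f(mid) < 0, so root is in [7.125000, 7.250000]

Step 4: midpoint = (7.125000 + 7.250000)/2 = 7.187500
  f(7.187500) = -1.692627
  f(mid) < 0, so root is in [7.187500, 7.250000]

midpoint = 7.187500


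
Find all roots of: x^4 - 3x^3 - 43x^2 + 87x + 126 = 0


Let p(x) = x^4 - 3x^3 - 43x^2 + 87x + 126. By the rational root theorem (leading coefficient 1), any rational root is an integer divisor of 126: try ±1, ±2, ... in turn.
Test x = 1: value = 168 ≠ 0.
Test x = -1: value = 0 ✓, so (x + 1) is a factor.
Synthetic division by (x + 1): bring down 1; 1(-1) - 3 = -4; (-4)(-1) - 43 = -39; (-39)(-1) + 87 = 126; 126(-1) + 126 = 0 → quotient x^3 - 4x^2 - 39x + 126, remainder 0.
Continue with the quotient x^3 - 4x^2 - 39x + 126 (candidates must divide 126; re-test x = -1 first in case it repeats).
Test x = -1: value = 160 ≠ 0.
Test x = 2: value = 40 ≠ 0.
Test x = -2: value = 180 ≠ 0.
Test x = 3: value = 0 ✓, so (x - 3) is a factor.
Synthetic division by (x - 3): bring down 1; 1(3) - 4 = -1; (-1)(3) - 39 = -42; (-42)(3) + 126 = 0 → quotient x^2 - x - 42, remainder 0.
Solve the quadratic x^2 - x - 42 = 0: discriminant = (-1)^2 - 4(1)(-42) = 1 + 168 = 169.
sqrt(169) = 13, so x = (1 ± 13)/2: x = 7 or x = -6.
Collecting all roots found:

x = -6, x = -1, x = 3, x = 7


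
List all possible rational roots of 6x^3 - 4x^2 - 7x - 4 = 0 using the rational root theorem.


Rational root theorem: possible roots are ±p/q where:
  p divides the constant term (-4): p ∈ {1, 2, 4}
  q divides the leading coefficient (6): q ∈ {1, 2, 3, 6}

All possible rational roots: -4, -2, -4/3, -1, -2/3, -1/2, -1/3, -1/6, 1/6, 1/3, 1/2, 2/3, 1, 4/3, 2, 4

-4, -2, -4/3, -1, -2/3, -1/2, -1/3, -1/6, 1/6, 1/3, 1/2, 2/3, 1, 4/3, 2, 4


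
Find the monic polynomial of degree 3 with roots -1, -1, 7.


A monic polynomial with roots -1, -1, 7 is:
p(x) = (x + 1)(x + 1)(x - 7)
After multiplying by (x + 1): x + 1
After multiplying by (x + 1): x^2 + 2x + 1
After multiplying by (x - 7): x^3 - 5x^2 - 13x - 7

x^3 - 5x^2 - 13x - 7


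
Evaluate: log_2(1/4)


We need the exponent such that 2^? = 1/4
2^(-2) = 1/2^2 = 1/4
Therefore log_2(1/4) = -2

-2


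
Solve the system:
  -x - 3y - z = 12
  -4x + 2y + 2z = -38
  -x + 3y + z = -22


Using Cramer's rule. Expand each determinant along the first row.
D  = (-1)*[2*1 - 2*3] - (-3)*[(-4)*1 - 2*(-1)] + (-1)*[(-4)*3 - 2*(-1)]
  = (-1)*(-4) - (-3)*(-2) + (-1)*(-10) = 8
Dx = 12*[2*1 - 2*3] - (-3)*[(-38)*1 - 2*(-22)] + (-1)*[(-38)*3 - 2*(-22)]
  = 12*(-4) - (-3)*(6) + (-1)*(-70) = 40
Dy = (-1)*[(-38)*1 - 2*(-22)] - 12*[(-4)*1 - 2*(-1)] + (-1)*[(-4)*(-22) - (-38)*(-1)]
  = (-1)*(6) - 12*(-2) + (-1)*(50) = -32
Dz = (-1)*[2*(-22) - (-38)*3] - (-3)*[(-4)*(-22) - (-38)*(-1)] + 12*[(-4)*3 - 2*(-1)]
  = (-1)*(70) - (-3)*(50) + 12*(-10) = -40
x = Dx/D = 40/8 = 5, y = Dy/D = -32/8 = -4, z = Dz/D = -40/8 = -5
Check eq1: (-1)(5) + (-3)(-4) + (-1)(-5) = 12 = 12 ✓
Check eq2: (-4)(5) + (2)(-4) + (2)(-5) = -38 = -38 ✓
Check eq3: (-1)(5) + (3)(-4) + (1)(-5) = -22 = -22 ✓

x = 5, y = -4, z = -5


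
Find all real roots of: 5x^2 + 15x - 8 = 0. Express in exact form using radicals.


Using the quadratic formula: x = (-b ± sqrt(b^2 - 4ac)) / (2a)
Here a = 5, b = 15, c = -8
Discriminant = b^2 - 4ac = 15^2 - 4(5)(-8) = 225 + 160 = 385
Since discriminant = 385 > 0, there are two real roots.
x = (-15 ± sqrt(385)) / 10
Numerically: x ≈ 0.4621 or x ≈ -3.4621

x = (-15 + sqrt(385)) / 10 or x = (-15 - sqrt(385)) / 10


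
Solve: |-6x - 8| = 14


An absolute value equation |expr| = 14 gives two cases:
Case 1: -6x - 8 = 14
  -6x = 22, so x = -11/3
Case 2: -6x - 8 = -14
  -6x = -6, so x = 1

x = -11/3, x = 1


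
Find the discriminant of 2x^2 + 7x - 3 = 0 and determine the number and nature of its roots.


For ax^2 + bx + c = 0, discriminant D = b^2 - 4ac
Here a = 2, b = 7, c = -3
D = (7)^2 - 4(2)(-3) = 49 + 24 = 73

D = 73 > 0 but not a perfect square
The equation has 2 distinct real irrational roots.

Discriminant = 73, 2 distinct real irrational roots


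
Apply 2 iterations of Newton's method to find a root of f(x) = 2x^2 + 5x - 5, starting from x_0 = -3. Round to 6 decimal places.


Newton's method: x_(n+1) = x_n - f(x_n)/f'(x_n)
f(x) = 2x^2 + 5x - 5
f'(x) = 4x + 5

Iteration 1:
  f(-3.000000) = -2.000000
  f'(-3.000000) = -7.000000
  x_1 = -3.000000 - (-2.000000)/(-7.000000) = -3.285714

Iteration 2:
  f(-3.285714) = 0.163265
  f'(-3.285714) = -8.142857
  x_2 = -3.285714 - (0.163265)/(-8.142857) = -3.265664

x_2 = -3.265664


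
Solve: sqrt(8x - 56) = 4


Square both sides: 8x - 56 = 4^2 = 16
8x = 16 + 56 = 72
x = 9
Check: sqrt(8*9 - 56) = sqrt(16) = 4 ✓

x = 9


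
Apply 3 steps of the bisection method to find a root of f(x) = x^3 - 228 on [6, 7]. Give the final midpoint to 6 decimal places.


f(x) = x^3 - 228
f(6) = -12 < 0
f(7) = 115 > 0

Step 1: midpoint = (6.000000 + 7.000000)/2 = 6.500000
  f(6.500000) = 46.625000
  f(mid) > 0, so root is in [6.000000, 6.500000]

Step 2: midpoint = (6.000000 + 6.500000)/2 = 6.250000
  f(6.250000) = 16.140625
  f(mid) > 0, so root is in [6.000000, 6.250000]

Step 3: midpoint = (6.000000 + 6.250000)/2 = 6.125000
  f(6.125000) = 1.783203
  f(mid) > 0, so root is in [6.000000, 6.125000]

midpoint = 6.125000
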